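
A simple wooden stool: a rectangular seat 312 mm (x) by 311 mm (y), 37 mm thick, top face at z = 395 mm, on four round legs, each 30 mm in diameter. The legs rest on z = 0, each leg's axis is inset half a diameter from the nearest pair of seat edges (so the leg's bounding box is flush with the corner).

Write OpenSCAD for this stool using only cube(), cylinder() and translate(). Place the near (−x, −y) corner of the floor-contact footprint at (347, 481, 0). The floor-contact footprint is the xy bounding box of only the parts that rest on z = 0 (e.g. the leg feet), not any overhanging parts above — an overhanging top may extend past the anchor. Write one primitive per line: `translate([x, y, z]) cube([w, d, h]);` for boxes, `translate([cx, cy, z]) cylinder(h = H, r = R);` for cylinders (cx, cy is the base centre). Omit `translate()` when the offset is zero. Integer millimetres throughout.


translate([347, 481, 358]) cube([312, 311, 37]);
translate([362, 496, 0]) cylinder(h = 358, r = 15);
translate([644, 496, 0]) cylinder(h = 358, r = 15);
translate([362, 777, 0]) cylinder(h = 358, r = 15);
translate([644, 777, 0]) cylinder(h = 358, r = 15);


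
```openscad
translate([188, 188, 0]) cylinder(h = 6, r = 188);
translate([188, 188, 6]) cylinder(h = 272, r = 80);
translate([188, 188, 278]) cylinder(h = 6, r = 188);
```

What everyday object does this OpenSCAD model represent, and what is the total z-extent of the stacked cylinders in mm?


A spool. The overall height is 284 mm.

Three coaxial cylinders, large–small–large — a spool. Two 6 mm flanges and a 272 mm core give 6 + 272 + 6 = 284 mm.


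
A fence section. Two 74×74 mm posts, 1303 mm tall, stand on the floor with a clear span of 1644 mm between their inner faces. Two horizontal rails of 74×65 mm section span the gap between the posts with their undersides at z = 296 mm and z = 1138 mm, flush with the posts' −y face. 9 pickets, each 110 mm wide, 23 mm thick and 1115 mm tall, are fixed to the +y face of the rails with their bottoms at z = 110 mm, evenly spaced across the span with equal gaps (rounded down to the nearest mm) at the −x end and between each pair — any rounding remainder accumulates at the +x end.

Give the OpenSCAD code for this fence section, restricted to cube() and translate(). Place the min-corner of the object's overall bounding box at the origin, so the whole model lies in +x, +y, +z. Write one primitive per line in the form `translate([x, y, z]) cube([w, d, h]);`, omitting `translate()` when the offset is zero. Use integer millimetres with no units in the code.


cube([74, 74, 1303]);
translate([1718, 0, 0]) cube([74, 74, 1303]);
translate([74, 0, 296]) cube([1644, 74, 65]);
translate([74, 0, 1138]) cube([1644, 74, 65]);
translate([139, 74, 110]) cube([110, 23, 1115]);
translate([314, 74, 110]) cube([110, 23, 1115]);
translate([489, 74, 110]) cube([110, 23, 1115]);
translate([664, 74, 110]) cube([110, 23, 1115]);
translate([839, 74, 110]) cube([110, 23, 1115]);
translate([1014, 74, 110]) cube([110, 23, 1115]);
translate([1189, 74, 110]) cube([110, 23, 1115]);
translate([1364, 74, 110]) cube([110, 23, 1115]);
translate([1539, 74, 110]) cube([110, 23, 1115]);


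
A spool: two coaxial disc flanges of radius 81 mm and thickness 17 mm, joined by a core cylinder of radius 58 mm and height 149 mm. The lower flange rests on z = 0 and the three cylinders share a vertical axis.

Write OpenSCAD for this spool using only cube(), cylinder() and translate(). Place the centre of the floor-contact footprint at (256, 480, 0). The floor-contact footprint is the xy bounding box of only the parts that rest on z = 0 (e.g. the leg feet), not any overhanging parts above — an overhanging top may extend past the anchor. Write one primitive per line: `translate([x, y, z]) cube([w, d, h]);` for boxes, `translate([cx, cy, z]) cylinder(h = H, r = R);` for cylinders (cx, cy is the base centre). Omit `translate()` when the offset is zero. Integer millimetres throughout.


translate([256, 480, 0]) cylinder(h = 17, r = 81);
translate([256, 480, 17]) cylinder(h = 149, r = 58);
translate([256, 480, 166]) cylinder(h = 17, r = 81);


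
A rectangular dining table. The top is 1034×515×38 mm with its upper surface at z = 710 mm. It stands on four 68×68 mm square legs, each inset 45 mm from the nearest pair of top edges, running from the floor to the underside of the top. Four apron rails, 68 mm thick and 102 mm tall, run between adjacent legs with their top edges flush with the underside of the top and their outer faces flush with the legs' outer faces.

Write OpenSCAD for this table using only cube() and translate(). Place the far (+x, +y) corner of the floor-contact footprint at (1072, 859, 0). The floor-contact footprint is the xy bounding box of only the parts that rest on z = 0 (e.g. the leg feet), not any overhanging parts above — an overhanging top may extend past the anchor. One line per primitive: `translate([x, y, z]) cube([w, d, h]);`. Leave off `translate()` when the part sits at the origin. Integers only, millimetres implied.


translate([83, 389, 672]) cube([1034, 515, 38]);
translate([128, 434, 0]) cube([68, 68, 672]);
translate([1004, 434, 0]) cube([68, 68, 672]);
translate([128, 791, 0]) cube([68, 68, 672]);
translate([1004, 791, 0]) cube([68, 68, 672]);
translate([196, 434, 570]) cube([808, 68, 102]);
translate([196, 791, 570]) cube([808, 68, 102]);
translate([128, 502, 570]) cube([68, 289, 102]);
translate([1004, 502, 570]) cube([68, 289, 102]);


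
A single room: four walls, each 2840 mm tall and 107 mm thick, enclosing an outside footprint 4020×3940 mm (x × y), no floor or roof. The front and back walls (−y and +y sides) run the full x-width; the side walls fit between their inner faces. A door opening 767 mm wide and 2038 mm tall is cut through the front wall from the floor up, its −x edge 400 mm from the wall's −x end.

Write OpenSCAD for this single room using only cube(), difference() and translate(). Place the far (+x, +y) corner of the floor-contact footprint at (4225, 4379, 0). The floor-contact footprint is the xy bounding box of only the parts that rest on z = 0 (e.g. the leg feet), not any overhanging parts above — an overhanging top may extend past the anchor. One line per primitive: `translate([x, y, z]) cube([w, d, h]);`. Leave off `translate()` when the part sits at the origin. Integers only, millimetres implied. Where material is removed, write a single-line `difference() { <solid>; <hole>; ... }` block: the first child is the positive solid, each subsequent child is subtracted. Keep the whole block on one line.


difference() { translate([205, 439, 0]) cube([4020, 107, 2840]); translate([605, 439, 0]) cube([767, 107, 2038]); }
translate([205, 4272, 0]) cube([4020, 107, 2840]);
translate([205, 546, 0]) cube([107, 3726, 2840]);
translate([4118, 546, 0]) cube([107, 3726, 2840]);


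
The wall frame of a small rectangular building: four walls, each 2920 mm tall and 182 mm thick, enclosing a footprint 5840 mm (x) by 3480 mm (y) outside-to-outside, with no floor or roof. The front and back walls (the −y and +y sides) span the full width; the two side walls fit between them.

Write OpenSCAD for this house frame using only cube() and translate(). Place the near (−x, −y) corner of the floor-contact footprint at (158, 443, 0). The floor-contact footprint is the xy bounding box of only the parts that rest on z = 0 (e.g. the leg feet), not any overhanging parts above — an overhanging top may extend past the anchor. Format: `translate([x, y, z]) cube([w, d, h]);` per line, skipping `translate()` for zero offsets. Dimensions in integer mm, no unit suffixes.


translate([158, 443, 0]) cube([5840, 182, 2920]);
translate([158, 3741, 0]) cube([5840, 182, 2920]);
translate([158, 625, 0]) cube([182, 3116, 2920]);
translate([5816, 625, 0]) cube([182, 3116, 2920]);


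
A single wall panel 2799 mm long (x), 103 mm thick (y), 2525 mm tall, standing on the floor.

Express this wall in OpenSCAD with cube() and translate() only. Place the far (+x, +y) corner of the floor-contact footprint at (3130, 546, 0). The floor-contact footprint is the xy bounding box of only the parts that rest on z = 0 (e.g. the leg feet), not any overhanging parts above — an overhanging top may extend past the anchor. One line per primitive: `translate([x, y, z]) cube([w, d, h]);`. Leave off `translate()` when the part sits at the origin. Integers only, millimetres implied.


translate([331, 443, 0]) cube([2799, 103, 2525]);


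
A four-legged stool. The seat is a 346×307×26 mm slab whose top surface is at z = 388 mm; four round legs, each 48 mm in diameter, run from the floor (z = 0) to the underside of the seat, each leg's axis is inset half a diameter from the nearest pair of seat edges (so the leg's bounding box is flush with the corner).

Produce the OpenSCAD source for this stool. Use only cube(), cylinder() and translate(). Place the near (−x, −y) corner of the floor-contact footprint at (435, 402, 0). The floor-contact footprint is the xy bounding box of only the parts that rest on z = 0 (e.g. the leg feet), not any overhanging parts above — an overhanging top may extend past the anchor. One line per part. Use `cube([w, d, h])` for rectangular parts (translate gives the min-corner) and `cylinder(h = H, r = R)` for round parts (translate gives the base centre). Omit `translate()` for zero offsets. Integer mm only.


translate([435, 402, 362]) cube([346, 307, 26]);
translate([459, 426, 0]) cylinder(h = 362, r = 24);
translate([757, 426, 0]) cylinder(h = 362, r = 24);
translate([459, 685, 0]) cylinder(h = 362, r = 24);
translate([757, 685, 0]) cylinder(h = 362, r = 24);


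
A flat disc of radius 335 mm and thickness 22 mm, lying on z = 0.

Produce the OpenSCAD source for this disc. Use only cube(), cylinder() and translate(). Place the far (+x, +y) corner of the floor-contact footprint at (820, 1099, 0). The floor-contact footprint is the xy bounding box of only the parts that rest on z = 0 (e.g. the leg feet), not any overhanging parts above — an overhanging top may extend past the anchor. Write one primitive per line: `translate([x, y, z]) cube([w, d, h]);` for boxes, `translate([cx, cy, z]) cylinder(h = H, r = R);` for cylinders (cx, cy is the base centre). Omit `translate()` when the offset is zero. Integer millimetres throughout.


translate([485, 764, 0]) cylinder(h = 22, r = 335);


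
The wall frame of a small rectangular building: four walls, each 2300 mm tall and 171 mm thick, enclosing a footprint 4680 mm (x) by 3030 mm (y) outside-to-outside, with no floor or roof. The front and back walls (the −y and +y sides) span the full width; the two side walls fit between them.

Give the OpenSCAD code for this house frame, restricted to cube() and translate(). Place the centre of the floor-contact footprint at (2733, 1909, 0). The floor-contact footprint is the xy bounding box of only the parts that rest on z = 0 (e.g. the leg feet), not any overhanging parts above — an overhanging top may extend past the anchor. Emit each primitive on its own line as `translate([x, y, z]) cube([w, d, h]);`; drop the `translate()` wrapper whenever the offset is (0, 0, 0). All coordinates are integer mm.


translate([393, 394, 0]) cube([4680, 171, 2300]);
translate([393, 3253, 0]) cube([4680, 171, 2300]);
translate([393, 565, 0]) cube([171, 2688, 2300]);
translate([4902, 565, 0]) cube([171, 2688, 2300]);


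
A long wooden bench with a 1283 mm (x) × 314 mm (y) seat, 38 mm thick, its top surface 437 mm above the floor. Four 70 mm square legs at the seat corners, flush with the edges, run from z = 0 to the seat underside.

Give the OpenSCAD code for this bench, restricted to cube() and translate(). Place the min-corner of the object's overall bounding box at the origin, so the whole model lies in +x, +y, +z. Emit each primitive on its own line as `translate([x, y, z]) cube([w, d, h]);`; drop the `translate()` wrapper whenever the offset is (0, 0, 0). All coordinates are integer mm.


translate([0, 0, 399]) cube([1283, 314, 38]);
cube([70, 70, 399]);
translate([0, 244, 0]) cube([70, 70, 399]);
translate([1213, 0, 0]) cube([70, 70, 399]);
translate([1213, 244, 0]) cube([70, 70, 399]);


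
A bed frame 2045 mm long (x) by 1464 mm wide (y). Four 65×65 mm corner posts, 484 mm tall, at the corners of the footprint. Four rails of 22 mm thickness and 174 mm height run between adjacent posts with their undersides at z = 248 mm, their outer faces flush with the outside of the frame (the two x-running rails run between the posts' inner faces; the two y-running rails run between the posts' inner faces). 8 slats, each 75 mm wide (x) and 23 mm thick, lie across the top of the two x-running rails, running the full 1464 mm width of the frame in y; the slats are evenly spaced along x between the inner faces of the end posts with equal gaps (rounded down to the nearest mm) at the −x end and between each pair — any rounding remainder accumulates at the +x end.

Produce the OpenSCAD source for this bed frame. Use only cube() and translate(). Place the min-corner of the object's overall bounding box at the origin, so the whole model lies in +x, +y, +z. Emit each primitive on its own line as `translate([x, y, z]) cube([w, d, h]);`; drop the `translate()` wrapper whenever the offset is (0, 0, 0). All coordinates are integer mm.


cube([65, 65, 484]);
translate([0, 1399, 0]) cube([65, 65, 484]);
translate([1980, 0, 0]) cube([65, 65, 484]);
translate([1980, 1399, 0]) cube([65, 65, 484]);
translate([65, 0, 248]) cube([1915, 22, 174]);
translate([65, 1442, 248]) cube([1915, 22, 174]);
translate([0, 65, 248]) cube([22, 1334, 174]);
translate([2023, 65, 248]) cube([22, 1334, 174]);
translate([211, 0, 422]) cube([75, 1464, 23]);
translate([432, 0, 422]) cube([75, 1464, 23]);
translate([653, 0, 422]) cube([75, 1464, 23]);
translate([874, 0, 422]) cube([75, 1464, 23]);
translate([1095, 0, 422]) cube([75, 1464, 23]);
translate([1316, 0, 422]) cube([75, 1464, 23]);
translate([1537, 0, 422]) cube([75, 1464, 23]);
translate([1758, 0, 422]) cube([75, 1464, 23]);


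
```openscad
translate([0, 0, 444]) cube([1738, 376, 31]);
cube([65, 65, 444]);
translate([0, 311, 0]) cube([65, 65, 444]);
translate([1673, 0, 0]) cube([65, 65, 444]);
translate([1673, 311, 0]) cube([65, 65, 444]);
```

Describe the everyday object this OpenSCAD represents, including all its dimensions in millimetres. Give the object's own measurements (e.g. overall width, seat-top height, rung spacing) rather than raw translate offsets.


A bench: a 1738×376 mm seat slab, 31 mm thick, top at z = 475 mm, on four 65×65 mm square legs flush with the seat corners and standing on z = 0.


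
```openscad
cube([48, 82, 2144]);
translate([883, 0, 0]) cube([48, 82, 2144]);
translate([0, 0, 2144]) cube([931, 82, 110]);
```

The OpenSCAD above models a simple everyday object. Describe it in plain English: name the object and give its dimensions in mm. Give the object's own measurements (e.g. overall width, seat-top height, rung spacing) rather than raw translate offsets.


A door frame. The clear opening is 835 mm wide and 2144 mm high. Two 48 mm wide jambs, 82 mm deep, stand either side of the opening from the floor to the top of the opening. A 110 mm thick head sits across the top of both jambs, spanning the full outside width of the frame.


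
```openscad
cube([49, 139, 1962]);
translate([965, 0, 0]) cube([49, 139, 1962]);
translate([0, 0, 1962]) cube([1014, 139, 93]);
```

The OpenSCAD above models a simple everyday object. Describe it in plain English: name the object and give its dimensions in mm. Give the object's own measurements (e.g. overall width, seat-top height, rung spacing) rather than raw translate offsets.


A door frame. The clear opening is 916 mm wide and 1962 mm high. Two 49 mm wide jambs, 139 mm deep, stand either side of the opening from the floor to the top of the opening. A 93 mm thick head sits across the top of both jambs, spanning the full outside width of the frame.


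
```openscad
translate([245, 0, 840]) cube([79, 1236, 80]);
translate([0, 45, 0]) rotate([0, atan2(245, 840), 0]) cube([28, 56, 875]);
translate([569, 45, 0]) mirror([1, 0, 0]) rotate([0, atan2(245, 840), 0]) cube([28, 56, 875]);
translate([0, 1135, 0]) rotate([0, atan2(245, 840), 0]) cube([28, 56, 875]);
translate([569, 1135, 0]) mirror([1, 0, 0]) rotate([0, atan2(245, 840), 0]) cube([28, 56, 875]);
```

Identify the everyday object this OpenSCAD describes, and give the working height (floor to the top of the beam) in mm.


A sawhorse. The overall height is 920 mm.

A beam across two mirrored pairs of raked legs — a sawhorse. The beam's underside is at z = 840 (matching the legs' vertical rise in atan2(245, 840)) and the beam is 80 mm tall, so its top is at 840 + 80 = 920 mm. The raked legs top out at the beam's underside, so that is the highest point.


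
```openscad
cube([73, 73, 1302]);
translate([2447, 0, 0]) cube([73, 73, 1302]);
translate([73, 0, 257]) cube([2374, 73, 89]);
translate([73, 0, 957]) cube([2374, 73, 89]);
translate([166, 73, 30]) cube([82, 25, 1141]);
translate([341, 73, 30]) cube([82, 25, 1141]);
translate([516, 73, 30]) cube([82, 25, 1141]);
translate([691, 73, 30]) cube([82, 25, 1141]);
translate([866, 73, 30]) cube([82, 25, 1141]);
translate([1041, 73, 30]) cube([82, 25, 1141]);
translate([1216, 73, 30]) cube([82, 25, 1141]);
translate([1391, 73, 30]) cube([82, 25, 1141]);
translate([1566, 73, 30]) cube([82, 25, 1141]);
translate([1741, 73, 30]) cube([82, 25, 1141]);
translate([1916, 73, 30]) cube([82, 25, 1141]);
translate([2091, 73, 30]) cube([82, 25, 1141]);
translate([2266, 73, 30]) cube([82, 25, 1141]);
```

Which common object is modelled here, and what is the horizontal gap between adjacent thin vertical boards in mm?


A fence section. The picket gap is 93 mm.

Two posts, two rails, 13 pickets — a fence section. Span 2374 mm holds 13 pickets of 82 mm with 14 equal gaps: ⌊(2374 − 13·82) / 14⌋ = 93 mm.


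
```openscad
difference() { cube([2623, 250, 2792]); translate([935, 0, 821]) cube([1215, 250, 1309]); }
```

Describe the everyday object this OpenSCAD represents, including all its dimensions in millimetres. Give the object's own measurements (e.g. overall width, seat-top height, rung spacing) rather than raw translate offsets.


A wall 2623 mm long (x), 250 mm thick (y), 2792 mm tall, with a rectangular window opening cut through it. The opening is 1215 mm wide and 1309 mm tall; its sill is at z = 821 mm and its near (−x) edge is 935 mm from the wall's −x end. The opening passes through the full wall thickness.


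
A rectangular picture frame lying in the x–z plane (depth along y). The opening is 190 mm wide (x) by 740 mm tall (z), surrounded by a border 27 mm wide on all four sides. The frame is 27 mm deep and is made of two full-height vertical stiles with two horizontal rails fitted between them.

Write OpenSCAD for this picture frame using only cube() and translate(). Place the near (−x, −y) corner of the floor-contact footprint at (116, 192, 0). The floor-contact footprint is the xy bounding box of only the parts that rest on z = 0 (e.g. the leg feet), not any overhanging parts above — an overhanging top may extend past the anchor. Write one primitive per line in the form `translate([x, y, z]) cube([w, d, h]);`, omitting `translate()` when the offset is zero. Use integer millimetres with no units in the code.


translate([116, 192, 0]) cube([27, 27, 794]);
translate([333, 192, 0]) cube([27, 27, 794]);
translate([143, 192, 0]) cube([190, 27, 27]);
translate([143, 192, 767]) cube([190, 27, 27]);


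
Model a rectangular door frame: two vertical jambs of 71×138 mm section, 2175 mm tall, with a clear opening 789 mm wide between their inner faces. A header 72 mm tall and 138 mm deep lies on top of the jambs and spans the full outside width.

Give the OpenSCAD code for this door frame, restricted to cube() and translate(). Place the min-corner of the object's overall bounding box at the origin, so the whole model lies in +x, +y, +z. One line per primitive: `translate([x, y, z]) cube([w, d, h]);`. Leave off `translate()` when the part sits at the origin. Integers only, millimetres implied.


cube([71, 138, 2175]);
translate([860, 0, 0]) cube([71, 138, 2175]);
translate([0, 0, 2175]) cube([931, 138, 72]);


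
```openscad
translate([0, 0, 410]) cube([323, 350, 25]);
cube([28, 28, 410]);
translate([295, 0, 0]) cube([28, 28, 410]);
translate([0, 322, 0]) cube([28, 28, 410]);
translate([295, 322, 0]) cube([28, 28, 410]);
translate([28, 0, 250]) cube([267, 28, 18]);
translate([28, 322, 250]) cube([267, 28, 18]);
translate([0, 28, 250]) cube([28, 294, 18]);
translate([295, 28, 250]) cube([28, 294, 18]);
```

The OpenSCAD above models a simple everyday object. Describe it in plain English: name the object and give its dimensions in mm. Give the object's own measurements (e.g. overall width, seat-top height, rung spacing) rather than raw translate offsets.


A simple wooden stool: a rectangular seat 323 mm (x) by 350 mm (y), 25 mm thick, top face at z = 435 mm, on four square legs, each 28×28 mm in cross-section. The legs rest on z = 0, each flush with a corner of the seat. Four stretchers, 28 mm wide and 18 mm tall, connect adjacent legs with their undersides at z = 250 mm, each running between the inner faces of the legs it joins and aligned with the legs' outer faces on the other axis.


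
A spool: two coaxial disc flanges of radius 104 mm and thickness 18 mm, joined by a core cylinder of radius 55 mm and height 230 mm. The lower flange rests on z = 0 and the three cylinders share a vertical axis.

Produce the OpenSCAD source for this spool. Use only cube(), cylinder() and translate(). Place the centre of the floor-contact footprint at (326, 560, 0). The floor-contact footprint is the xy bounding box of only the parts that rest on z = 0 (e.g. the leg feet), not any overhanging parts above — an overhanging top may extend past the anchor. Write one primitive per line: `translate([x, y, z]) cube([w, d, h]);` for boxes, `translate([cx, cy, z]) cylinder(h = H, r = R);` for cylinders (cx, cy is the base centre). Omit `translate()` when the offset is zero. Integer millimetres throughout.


translate([326, 560, 0]) cylinder(h = 18, r = 104);
translate([326, 560, 18]) cylinder(h = 230, r = 55);
translate([326, 560, 248]) cylinder(h = 18, r = 104);


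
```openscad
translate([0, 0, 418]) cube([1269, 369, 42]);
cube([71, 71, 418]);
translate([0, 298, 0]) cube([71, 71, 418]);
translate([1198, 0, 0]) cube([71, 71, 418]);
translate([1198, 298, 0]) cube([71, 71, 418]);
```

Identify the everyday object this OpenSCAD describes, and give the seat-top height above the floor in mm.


A bench. The seat-top height is 460 mm.

A long slab on four corner posts — a bench. The slab sits at z = 418 with thickness 42, so the top is 418 + 42 = 460 mm.


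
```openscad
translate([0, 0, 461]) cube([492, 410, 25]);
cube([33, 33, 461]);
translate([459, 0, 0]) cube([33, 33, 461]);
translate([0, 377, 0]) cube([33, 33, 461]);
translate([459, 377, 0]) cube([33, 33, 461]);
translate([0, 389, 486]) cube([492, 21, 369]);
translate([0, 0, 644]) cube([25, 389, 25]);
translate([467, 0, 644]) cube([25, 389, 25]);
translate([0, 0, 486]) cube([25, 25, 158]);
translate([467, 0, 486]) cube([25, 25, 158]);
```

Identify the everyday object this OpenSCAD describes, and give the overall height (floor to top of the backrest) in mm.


A chair. The overall height is 855 mm.

A slab on four corner posts with a tall panel at the back — a chair. The seat slab sits at z = 461 with thickness 25, and the 369 mm backrest starts at the seat top, so the overall height is 461 + 25 + 369 = 855 mm.


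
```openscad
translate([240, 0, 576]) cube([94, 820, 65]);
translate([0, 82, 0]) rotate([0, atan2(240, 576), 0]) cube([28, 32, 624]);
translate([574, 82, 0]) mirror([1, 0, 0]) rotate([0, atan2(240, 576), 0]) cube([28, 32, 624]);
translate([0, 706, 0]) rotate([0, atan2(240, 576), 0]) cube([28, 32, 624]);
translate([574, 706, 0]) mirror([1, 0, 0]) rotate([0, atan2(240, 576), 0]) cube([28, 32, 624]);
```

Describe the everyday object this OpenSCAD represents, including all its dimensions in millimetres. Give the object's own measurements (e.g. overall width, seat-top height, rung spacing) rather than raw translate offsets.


A sawhorse. A 94×820×65 mm beam (x, y, z) sits on two A-frame leg pairs. Each pair is two raked legs of 28×32 mm section (32 mm along y) splaying symmetrically in x. Each leg rises 576 mm vertically over 240 mm of horizontal reach and is 624 mm long along its own axis. Every leg's outer bottom edge rests on the floor and its outer top edge meets a bottom edge of the beam — the left legs (tilting toward +x) meet the beam's −x bottom edge, the right legs (their mirror images, tilting toward −x) meet its +x bottom edge — so the leg tops tuck under the beam, the beam's underside is 576 mm above the floor, and the feet are 574 mm apart outside-to-outside with the beam centred between them. The two leg pairs are set in 82 mm from either end of the beam.


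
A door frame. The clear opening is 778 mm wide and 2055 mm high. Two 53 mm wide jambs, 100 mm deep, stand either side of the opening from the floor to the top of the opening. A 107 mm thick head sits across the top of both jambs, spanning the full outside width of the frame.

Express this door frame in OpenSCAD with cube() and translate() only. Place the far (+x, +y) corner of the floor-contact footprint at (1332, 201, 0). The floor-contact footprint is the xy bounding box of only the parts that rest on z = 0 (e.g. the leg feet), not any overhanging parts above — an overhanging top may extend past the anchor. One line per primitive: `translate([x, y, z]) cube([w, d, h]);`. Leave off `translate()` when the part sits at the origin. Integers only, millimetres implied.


translate([448, 101, 0]) cube([53, 100, 2055]);
translate([1279, 101, 0]) cube([53, 100, 2055]);
translate([448, 101, 2055]) cube([884, 100, 107]);


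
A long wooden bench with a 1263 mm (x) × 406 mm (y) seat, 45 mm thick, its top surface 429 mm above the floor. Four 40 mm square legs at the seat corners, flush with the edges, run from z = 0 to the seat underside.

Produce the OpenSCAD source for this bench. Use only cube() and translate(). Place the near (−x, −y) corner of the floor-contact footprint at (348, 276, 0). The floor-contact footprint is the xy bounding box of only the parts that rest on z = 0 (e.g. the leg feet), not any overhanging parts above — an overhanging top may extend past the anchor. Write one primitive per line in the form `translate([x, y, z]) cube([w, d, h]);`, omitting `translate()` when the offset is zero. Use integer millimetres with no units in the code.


// leg_h = 429 − 45 = 384
translate([348, 276, 384]) cube([1263, 406, 45]);
translate([348, 276, 0]) cube([40, 40, 384]);
translate([348, 642, 0]) cube([40, 40, 384]);
translate([1571, 276, 0]) cube([40, 40, 384]);
translate([1571, 642, 0]) cube([40, 40, 384]);


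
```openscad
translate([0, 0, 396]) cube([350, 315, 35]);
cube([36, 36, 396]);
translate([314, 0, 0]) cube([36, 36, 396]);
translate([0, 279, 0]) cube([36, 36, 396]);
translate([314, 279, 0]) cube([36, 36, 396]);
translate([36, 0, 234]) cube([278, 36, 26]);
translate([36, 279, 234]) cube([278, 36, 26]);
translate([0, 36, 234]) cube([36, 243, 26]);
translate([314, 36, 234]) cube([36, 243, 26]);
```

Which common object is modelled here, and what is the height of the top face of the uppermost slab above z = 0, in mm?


A stool. The seat height is 431 mm.

A 350×315×35 slab at z = 396 on four corner posts — a stool. The seat top is 396 + 35 = 431 mm.


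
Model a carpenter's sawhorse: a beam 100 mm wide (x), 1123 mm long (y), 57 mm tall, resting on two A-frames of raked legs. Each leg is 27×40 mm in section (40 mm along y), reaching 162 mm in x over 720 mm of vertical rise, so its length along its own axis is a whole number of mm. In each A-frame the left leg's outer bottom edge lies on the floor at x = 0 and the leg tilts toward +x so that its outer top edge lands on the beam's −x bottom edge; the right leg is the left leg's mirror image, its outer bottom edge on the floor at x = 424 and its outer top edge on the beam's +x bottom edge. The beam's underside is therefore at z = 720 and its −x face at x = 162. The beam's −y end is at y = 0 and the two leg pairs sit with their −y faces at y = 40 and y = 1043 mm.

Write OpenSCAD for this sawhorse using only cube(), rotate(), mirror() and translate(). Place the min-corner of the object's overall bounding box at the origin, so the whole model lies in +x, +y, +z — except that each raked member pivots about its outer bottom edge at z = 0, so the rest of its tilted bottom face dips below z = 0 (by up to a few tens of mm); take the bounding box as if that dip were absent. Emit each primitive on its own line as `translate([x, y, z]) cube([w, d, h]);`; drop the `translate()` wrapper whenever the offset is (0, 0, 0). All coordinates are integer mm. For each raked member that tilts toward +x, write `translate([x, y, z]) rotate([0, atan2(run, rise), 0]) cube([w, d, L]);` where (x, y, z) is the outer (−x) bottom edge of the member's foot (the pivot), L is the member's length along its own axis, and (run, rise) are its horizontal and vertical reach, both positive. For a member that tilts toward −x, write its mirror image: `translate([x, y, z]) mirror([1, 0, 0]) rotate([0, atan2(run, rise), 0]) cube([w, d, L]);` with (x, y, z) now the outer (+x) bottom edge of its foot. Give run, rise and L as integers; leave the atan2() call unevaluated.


translate([162, 0, 720]) cube([100, 1123, 57]);
translate([0, 40, 0]) rotate([0, atan2(162, 720), 0]) cube([27, 40, 738]);
translate([424, 40, 0]) mirror([1, 0, 0]) rotate([0, atan2(162, 720), 0]) cube([27, 40, 738]);
translate([0, 1043, 0]) rotate([0, atan2(162, 720), 0]) cube([27, 40, 738]);
translate([424, 1043, 0]) mirror([1, 0, 0]) rotate([0, atan2(162, 720), 0]) cube([27, 40, 738]);


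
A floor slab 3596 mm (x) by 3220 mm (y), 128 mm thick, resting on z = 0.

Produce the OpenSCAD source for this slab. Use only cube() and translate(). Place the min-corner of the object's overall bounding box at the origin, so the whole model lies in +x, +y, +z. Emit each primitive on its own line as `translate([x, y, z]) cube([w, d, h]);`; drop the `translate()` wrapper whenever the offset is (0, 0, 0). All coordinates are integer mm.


cube([3596, 3220, 128]);


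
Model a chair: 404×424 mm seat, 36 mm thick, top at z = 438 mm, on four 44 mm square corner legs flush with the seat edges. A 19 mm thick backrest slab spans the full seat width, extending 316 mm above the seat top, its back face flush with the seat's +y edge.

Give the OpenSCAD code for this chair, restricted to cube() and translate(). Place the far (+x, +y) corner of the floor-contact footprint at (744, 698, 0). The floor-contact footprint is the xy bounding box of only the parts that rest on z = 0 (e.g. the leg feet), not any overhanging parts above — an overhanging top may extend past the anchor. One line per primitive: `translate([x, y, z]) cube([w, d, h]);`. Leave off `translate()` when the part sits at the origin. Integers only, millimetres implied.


translate([340, 274, 402]) cube([404, 424, 36]);
translate([340, 274, 0]) cube([44, 44, 402]);
translate([700, 274, 0]) cube([44, 44, 402]);
translate([340, 654, 0]) cube([44, 44, 402]);
translate([700, 654, 0]) cube([44, 44, 402]);
translate([340, 679, 438]) cube([404, 19, 316]);


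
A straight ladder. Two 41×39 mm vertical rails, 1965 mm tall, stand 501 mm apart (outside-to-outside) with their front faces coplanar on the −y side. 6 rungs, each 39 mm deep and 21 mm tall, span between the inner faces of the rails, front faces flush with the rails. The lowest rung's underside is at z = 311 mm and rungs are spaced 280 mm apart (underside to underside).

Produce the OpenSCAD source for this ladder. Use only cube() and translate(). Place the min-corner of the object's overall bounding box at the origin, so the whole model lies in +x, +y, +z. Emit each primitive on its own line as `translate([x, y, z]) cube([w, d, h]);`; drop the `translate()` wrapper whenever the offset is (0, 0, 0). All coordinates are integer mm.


cube([41, 39, 1965]);
translate([460, 0, 0]) cube([41, 39, 1965]);
translate([41, 0, 311]) cube([419, 39, 21]);
translate([41, 0, 591]) cube([419, 39, 21]);
translate([41, 0, 871]) cube([419, 39, 21]);
translate([41, 0, 1151]) cube([419, 39, 21]);
translate([41, 0, 1431]) cube([419, 39, 21]);
translate([41, 0, 1711]) cube([419, 39, 21]);


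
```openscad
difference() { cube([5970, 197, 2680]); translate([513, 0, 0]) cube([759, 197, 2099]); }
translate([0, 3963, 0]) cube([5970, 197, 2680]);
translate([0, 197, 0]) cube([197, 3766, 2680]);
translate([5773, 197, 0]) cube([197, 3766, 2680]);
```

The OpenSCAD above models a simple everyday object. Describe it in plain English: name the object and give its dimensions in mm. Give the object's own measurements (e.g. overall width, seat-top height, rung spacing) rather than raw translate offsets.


A single room: four walls, each 2680 mm tall and 197 mm thick, enclosing an outside footprint 5970×4160 mm (x × y), no floor or roof. The front and back walls (−y and +y sides) run the full x-width; the side walls fit between their inner faces. A door opening 759 mm wide and 2099 mm tall is cut through the front wall from the floor up, its −x edge 513 mm from the wall's −x end.


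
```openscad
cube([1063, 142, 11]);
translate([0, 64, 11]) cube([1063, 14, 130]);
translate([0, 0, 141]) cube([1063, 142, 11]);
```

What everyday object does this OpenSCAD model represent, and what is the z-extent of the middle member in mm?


An I-beam. The web height is 130 mm.

Two wide flanges with a thin centred web — an I-beam. Overall 152 mm minus two 11 mm flanges gives a web of 152 − 2·11 = 130 mm.


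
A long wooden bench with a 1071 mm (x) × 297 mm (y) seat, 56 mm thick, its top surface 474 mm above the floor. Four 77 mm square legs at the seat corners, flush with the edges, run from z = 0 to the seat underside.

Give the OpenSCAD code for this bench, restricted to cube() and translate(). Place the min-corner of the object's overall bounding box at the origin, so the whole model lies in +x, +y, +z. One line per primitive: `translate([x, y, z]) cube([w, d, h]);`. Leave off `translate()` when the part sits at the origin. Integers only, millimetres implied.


// leg_h = 474 − 56 = 418
translate([0, 0, 418]) cube([1071, 297, 56]);
cube([77, 77, 418]);
translate([0, 220, 0]) cube([77, 77, 418]);
translate([994, 0, 0]) cube([77, 77, 418]);
translate([994, 220, 0]) cube([77, 77, 418]);


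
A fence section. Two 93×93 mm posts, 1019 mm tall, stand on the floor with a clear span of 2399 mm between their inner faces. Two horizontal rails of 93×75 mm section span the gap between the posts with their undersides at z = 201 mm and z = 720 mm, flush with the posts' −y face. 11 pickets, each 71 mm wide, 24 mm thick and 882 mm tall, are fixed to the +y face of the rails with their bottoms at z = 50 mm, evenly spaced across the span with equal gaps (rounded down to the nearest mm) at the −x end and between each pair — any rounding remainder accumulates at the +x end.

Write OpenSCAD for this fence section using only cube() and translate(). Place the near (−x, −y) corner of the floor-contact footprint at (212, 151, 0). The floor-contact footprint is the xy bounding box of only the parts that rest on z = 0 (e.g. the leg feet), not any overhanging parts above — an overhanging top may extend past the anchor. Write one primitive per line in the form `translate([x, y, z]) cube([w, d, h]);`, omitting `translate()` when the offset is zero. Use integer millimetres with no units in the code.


translate([212, 151, 0]) cube([93, 93, 1019]);
translate([2704, 151, 0]) cube([93, 93, 1019]);
translate([305, 151, 201]) cube([2399, 93, 75]);
translate([305, 151, 720]) cube([2399, 93, 75]);
translate([439, 244, 50]) cube([71, 24, 882]);
translate([644, 244, 50]) cube([71, 24, 882]);
translate([849, 244, 50]) cube([71, 24, 882]);
translate([1054, 244, 50]) cube([71, 24, 882]);
translate([1259, 244, 50]) cube([71, 24, 882]);
translate([1464, 244, 50]) cube([71, 24, 882]);
translate([1669, 244, 50]) cube([71, 24, 882]);
translate([1874, 244, 50]) cube([71, 24, 882]);
translate([2079, 244, 50]) cube([71, 24, 882]);
translate([2284, 244, 50]) cube([71, 24, 882]);
translate([2489, 244, 50]) cube([71, 24, 882]);


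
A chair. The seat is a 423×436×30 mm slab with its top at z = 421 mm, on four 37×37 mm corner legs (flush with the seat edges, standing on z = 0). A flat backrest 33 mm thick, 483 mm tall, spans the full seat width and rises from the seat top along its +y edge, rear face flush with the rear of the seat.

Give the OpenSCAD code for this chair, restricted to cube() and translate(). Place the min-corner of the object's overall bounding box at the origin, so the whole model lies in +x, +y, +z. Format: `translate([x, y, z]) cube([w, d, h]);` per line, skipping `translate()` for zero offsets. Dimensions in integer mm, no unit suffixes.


translate([0, 0, 391]) cube([423, 436, 30]);
cube([37, 37, 391]);
translate([386, 0, 0]) cube([37, 37, 391]);
translate([0, 399, 0]) cube([37, 37, 391]);
translate([386, 399, 0]) cube([37, 37, 391]);
translate([0, 403, 421]) cube([423, 33, 483]);


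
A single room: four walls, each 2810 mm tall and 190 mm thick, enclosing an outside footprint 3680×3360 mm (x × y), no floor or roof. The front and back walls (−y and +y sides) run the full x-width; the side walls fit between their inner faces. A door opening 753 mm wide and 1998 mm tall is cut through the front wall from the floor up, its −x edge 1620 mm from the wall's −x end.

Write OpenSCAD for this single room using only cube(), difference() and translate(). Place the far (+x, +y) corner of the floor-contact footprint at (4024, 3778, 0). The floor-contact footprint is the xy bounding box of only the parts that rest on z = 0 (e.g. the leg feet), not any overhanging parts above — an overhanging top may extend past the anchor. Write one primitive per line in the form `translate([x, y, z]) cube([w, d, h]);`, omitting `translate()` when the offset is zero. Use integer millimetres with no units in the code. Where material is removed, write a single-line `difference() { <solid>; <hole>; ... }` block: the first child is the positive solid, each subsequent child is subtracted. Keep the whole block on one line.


difference() { translate([344, 418, 0]) cube([3680, 190, 2810]); translate([1964, 418, 0]) cube([753, 190, 1998]); }
translate([344, 3588, 0]) cube([3680, 190, 2810]);
translate([344, 608, 0]) cube([190, 2980, 2810]);
translate([3834, 608, 0]) cube([190, 2980, 2810]);


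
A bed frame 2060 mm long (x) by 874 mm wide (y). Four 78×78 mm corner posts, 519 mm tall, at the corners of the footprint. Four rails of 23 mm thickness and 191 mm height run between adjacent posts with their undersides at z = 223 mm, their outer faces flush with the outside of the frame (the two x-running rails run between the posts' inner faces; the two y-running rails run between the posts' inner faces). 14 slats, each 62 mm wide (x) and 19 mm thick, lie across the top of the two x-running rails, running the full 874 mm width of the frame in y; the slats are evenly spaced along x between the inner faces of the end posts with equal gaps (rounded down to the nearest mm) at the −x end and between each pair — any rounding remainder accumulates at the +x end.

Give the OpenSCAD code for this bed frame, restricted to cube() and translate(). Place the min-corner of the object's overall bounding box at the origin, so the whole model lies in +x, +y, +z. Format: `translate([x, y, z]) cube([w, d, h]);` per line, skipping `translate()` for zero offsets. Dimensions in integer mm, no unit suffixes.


cube([78, 78, 519]);
translate([0, 796, 0]) cube([78, 78, 519]);
translate([1982, 0, 0]) cube([78, 78, 519]);
translate([1982, 796, 0]) cube([78, 78, 519]);
translate([78, 0, 223]) cube([1904, 23, 191]);
translate([78, 851, 223]) cube([1904, 23, 191]);
translate([0, 78, 223]) cube([23, 718, 191]);
translate([2037, 78, 223]) cube([23, 718, 191]);
translate([147, 0, 414]) cube([62, 874, 19]);
translate([278, 0, 414]) cube([62, 874, 19]);
translate([409, 0, 414]) cube([62, 874, 19]);
translate([540, 0, 414]) cube([62, 874, 19]);
translate([671, 0, 414]) cube([62, 874, 19]);
translate([802, 0, 414]) cube([62, 874, 19]);
translate([933, 0, 414]) cube([62, 874, 19]);
translate([1064, 0, 414]) cube([62, 874, 19]);
translate([1195, 0, 414]) cube([62, 874, 19]);
translate([1326, 0, 414]) cube([62, 874, 19]);
translate([1457, 0, 414]) cube([62, 874, 19]);
translate([1588, 0, 414]) cube([62, 874, 19]);
translate([1719, 0, 414]) cube([62, 874, 19]);
translate([1850, 0, 414]) cube([62, 874, 19]);
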